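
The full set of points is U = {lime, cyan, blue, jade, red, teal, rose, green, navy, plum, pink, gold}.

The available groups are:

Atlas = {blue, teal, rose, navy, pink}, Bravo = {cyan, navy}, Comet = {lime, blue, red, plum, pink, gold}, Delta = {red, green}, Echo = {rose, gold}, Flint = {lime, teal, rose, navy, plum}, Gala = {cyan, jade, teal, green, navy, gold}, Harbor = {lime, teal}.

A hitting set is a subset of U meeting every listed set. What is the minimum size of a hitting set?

Take H = {lime, rose, green, navy}. Each listed group contains at least one of these, so H is a hitting set of size 4.
The groups Bravo, Delta, Echo, Harbor are pairwise disjoint, so any hitting set needs a separate point for each — at least 4. Hence 4 is optimal.

4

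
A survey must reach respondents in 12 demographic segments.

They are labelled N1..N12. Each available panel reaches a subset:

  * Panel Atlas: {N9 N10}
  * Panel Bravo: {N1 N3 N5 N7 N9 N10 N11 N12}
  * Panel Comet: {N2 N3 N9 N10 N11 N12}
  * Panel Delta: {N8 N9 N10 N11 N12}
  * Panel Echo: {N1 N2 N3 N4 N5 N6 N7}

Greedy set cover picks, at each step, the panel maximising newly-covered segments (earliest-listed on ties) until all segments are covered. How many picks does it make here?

Greedy: pick Bravo (covers 8 new) → pick Echo (covers 3 new) → pick Delta (covers 1 new). Total picks: 3.
(The true minimum cover uses only 2 panels, so greedy is not optimal here.)

3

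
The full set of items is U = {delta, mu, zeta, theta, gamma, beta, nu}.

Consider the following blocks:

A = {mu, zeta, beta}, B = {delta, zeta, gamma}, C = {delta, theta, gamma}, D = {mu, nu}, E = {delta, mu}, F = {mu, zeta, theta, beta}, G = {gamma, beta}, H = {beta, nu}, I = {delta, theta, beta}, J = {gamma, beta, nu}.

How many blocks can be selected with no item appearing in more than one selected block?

E, H are pairwise disjoint (E={delta,mu}; H={beta,nu}).
Every remaining block overlaps one of these, and no 3 of the listed blocks are pairwise disjoint, so 2 is the maximum.

2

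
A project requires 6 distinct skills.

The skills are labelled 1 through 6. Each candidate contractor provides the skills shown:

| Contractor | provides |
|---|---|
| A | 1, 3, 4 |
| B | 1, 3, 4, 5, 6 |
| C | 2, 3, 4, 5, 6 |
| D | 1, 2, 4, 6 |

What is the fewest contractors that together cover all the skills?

2

Take {C, D}. Their union is {1, 2, 3, 4, 5, 6}, which is all 6 skills.
No single contractor has all 6 skills (the largest, B, has 5), so 2 is optimal.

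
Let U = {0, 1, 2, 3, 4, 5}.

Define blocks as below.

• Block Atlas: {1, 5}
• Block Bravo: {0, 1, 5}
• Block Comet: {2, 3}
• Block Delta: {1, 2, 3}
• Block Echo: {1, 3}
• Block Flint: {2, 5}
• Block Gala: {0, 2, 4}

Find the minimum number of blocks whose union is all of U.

3

Bravo and Delta and Gala together: Bravo ∪ Delta ∪ Gala = {0, 1, 2, 3, 4, 5} — every element is covered.
Only Gala contains 4, so Gala is forced; the remaining 3 elements need at least 2 more blocks (each remaining block adds at most 2) — so at least 3 blocks are needed, and 3 is optimal.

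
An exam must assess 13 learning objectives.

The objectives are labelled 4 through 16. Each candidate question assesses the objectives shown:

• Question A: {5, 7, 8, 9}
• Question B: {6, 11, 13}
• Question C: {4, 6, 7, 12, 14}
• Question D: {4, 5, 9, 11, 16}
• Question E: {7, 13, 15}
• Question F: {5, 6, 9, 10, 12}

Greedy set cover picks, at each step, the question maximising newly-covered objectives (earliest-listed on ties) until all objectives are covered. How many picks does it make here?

Greedy: pick C (covers 5 new) → pick D (covers 4 new) → pick E (covers 2 new) → pick A (covers 1 new) → pick F (covers 1 new). Total picks: 5.

5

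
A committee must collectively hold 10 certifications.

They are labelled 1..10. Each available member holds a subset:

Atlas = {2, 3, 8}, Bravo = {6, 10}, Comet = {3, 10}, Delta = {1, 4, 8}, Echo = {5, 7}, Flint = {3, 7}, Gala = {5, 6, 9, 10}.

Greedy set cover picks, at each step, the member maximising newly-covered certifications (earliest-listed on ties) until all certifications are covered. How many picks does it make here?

4

Greedy: pick Gala (covers 4 new) → pick Atlas (covers 3 new) → pick Delta (covers 2 new) → pick Echo (covers 1 new). Total picks: 4.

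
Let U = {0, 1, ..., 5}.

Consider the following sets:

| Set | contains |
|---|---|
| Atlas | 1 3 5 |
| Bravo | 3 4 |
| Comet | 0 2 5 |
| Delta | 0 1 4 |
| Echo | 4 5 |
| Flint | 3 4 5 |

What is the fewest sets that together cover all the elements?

3

Atlas and Bravo and Comet together: Atlas ∪ Bravo ∪ Comet = {0, 1, 2, 3, 4, 5} — every element is covered.
Only Comet contains 2, so Comet is forced; the remaining 3 elements need at least 2 more sets (each remaining set adds at most 2) — so at least 3 sets are needed, and 3 is optimal.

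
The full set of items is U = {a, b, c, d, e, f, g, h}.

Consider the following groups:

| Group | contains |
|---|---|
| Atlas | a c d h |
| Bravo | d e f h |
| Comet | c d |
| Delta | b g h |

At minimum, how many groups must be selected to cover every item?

Take {Atlas, Bravo, Delta}. Their union is {a, b, c, d, e, f, g, h}, which is all 8 items.
Only Atlas contains a, so Atlas is forced; the remaining 4 items need at least 2 more groups (each remaining group adds at most 2) — so at least 3 groups are needed, and 3 is optimal.

3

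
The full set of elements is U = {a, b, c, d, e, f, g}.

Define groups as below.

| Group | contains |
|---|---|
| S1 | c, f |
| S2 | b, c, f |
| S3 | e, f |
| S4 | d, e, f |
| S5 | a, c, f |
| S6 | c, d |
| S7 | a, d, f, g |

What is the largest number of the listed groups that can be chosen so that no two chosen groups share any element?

2

S3, S6 are pairwise disjoint (S3={e,f}; S6={c,d}).
Every remaining group overlaps one of these, and no 3 of the listed groups are pairwise disjoint, so 2 is the maximum.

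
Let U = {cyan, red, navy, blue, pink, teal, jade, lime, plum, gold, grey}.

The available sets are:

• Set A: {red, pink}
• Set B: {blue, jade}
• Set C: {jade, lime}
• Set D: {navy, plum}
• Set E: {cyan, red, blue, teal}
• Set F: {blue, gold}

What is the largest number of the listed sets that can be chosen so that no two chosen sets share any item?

A, C, D, F are pairwise disjoint (A={red,pink}; C={jade,lime}; D={navy,plum}; F={blue,gold}).
Every remaining set overlaps one of these, and no 5 of the listed sets are pairwise disjoint, so 4 is the maximum.

4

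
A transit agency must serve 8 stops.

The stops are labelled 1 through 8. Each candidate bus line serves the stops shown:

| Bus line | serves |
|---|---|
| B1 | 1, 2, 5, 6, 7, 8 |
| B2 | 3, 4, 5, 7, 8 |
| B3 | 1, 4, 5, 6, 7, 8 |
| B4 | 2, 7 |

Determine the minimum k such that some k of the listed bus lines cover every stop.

B1 and B2 together: B1 ∪ B2 = {1, 2, 3, 4, 5, 6, 7, 8} — every stop is covered.
No single bus line has all 8 stops (the largest, B1, has 6), so 2 is optimal.

2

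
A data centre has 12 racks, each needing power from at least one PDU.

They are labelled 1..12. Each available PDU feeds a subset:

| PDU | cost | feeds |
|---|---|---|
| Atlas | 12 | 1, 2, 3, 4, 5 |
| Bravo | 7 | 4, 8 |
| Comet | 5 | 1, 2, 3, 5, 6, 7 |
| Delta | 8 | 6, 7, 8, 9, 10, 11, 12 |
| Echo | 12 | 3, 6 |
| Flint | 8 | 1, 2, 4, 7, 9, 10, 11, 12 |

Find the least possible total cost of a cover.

Atlas, Delta together cover every rack (Atlas ∪ Delta = {1, 2, 3, 4, 5, 6, 7, 8, 9, 10, 11, 12}); total cost 12 + 8 = 20.
No covering selection has total cost below 20.

20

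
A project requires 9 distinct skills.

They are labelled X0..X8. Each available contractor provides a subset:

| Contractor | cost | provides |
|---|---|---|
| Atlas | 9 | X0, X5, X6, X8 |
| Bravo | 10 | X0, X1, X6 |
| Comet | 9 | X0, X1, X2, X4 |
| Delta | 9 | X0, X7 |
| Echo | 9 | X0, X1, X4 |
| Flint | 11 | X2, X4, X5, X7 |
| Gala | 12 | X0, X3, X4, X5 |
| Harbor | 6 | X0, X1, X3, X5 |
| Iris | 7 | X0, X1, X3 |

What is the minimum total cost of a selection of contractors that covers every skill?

26

Atlas, Flint, Harbor together cover every skill (Atlas ∪ Flint ∪ Harbor = {X0, X1, X2, X3, X4, X5, X6, X7, X8}); total cost 9 + 11 + 6 = 26.
No covering selection has total cost below 26.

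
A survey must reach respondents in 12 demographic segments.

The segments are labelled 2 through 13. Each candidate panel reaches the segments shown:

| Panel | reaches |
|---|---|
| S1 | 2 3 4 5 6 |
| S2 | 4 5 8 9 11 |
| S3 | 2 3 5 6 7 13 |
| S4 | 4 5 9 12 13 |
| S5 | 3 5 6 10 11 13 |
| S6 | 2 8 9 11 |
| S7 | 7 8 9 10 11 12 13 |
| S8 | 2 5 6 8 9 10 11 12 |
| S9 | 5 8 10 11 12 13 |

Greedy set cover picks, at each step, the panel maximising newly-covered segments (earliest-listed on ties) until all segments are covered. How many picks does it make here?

3

Greedy: pick S8 (covers 8 new) → pick S3 (covers 3 new) → pick S1 (covers 1 new). Total picks: 3.
(The true minimum cover uses only 2 panels, so greedy is not optimal here.)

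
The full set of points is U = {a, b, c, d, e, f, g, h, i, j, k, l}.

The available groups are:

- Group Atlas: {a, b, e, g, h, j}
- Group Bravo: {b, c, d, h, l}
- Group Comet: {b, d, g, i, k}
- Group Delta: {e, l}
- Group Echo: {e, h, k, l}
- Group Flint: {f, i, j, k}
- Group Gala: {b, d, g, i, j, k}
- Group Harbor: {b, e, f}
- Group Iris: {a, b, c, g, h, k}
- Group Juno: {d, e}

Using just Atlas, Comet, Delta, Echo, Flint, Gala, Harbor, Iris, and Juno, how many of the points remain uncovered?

0

Union of Atlas, Comet, Delta, Echo, Flint, Gala, Harbor, Iris, Juno = {a, b, c, d, e, f, g, h, i, j, k, l} — that's every point, so 0 are uncovered.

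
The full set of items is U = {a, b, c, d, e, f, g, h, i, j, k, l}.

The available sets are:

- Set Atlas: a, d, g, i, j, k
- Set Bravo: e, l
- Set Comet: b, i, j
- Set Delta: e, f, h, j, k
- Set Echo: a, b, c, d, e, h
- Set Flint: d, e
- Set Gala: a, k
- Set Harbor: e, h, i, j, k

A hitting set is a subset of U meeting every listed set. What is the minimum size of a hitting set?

3

Take T = {a, e, j}. Each listed set contains at least one of these, so T is a hitting set of size 3.
The sets Bravo, Comet, Gala are pairwise disjoint, so any hitting set needs a separate item for each — at least 3. Hence 3 is optimal.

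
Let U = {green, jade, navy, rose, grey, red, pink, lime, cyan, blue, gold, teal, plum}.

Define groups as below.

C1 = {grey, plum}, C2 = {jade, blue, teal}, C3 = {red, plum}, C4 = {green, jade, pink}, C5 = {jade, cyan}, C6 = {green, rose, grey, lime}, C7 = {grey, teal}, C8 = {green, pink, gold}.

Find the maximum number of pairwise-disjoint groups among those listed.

4

C3, C5, C7, C8 are pairwise disjoint (C3={red,plum}; C5={jade,cyan}; C7={grey,teal}; C8={green,pink,gold}).
Every remaining group overlaps one of these, and no 5 of the listed groups are pairwise disjoint, so 4 is the maximum.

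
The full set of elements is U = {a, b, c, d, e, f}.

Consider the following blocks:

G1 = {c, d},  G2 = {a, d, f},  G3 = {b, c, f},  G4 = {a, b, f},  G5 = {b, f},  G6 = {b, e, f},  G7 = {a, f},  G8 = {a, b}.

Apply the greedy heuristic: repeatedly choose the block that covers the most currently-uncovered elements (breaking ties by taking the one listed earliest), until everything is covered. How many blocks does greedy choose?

Greedy: pick G2 (covers 3 new) → pick G3 (covers 2 new) → pick G6 (covers 1 new). Total picks: 3.

3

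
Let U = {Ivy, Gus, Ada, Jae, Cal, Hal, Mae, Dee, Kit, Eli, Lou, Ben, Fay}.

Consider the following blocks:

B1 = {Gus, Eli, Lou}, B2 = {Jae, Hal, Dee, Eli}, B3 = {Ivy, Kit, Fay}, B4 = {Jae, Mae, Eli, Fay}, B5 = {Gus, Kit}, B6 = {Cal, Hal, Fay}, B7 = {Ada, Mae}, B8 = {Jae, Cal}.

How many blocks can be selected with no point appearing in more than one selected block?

B1, B3, B7, B8 are pairwise disjoint (B1={Gus,Eli,Lou}; B3={Ivy,Kit,Fay}; B7={Ada,Mae}; B8={Jae,Cal}).
Every remaining block overlaps one of these, and no 5 of the listed blocks are pairwise disjoint, so 4 is the maximum.

4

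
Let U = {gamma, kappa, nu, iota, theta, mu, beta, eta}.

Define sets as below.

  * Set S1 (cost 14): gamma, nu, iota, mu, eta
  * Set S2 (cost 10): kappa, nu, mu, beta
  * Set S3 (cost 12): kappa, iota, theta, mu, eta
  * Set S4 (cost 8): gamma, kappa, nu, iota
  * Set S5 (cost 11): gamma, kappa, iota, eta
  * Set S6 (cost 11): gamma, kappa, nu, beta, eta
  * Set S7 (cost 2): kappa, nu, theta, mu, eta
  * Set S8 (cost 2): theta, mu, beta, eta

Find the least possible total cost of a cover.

10

S4, S8 together cover every point (S4 ∪ S8 = {gamma, kappa, nu, iota, theta, mu, beta, eta}); total cost 8 + 2 = 10.
The greedy pick S7, S8, S4 costs 12; no covering selection beats 10.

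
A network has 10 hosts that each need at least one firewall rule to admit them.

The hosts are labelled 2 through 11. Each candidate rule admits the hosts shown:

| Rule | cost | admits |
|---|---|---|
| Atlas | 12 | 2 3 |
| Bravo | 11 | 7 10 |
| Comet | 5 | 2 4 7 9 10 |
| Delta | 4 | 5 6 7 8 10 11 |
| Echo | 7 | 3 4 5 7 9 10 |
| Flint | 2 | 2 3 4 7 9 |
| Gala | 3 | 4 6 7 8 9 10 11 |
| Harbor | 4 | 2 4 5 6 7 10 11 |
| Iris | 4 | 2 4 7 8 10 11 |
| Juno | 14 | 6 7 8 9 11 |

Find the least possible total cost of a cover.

6

Delta, Flint together cover every host (Delta ∪ Flint = {2, 3, 4, 5, 6, 7, 8, 9, 10, 11}); total cost 4 + 2 = 6.
The greedy pick Flint, Gala, Delta costs 9; no covering selection beats 6.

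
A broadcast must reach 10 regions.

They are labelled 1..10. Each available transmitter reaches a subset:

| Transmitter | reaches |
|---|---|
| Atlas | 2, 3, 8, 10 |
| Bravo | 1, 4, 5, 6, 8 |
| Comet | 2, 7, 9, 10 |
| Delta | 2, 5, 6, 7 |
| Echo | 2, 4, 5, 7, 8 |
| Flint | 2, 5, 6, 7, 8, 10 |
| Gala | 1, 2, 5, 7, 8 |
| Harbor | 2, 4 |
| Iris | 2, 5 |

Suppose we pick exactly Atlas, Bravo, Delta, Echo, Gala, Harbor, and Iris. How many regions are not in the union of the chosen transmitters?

Union of Atlas, Bravo, Delta, Echo, Gala, Harbor, Iris = {1, 2, 3, 4, 5, 6, 7, 8, 10}.
Not covered: 9 — 1 region.

1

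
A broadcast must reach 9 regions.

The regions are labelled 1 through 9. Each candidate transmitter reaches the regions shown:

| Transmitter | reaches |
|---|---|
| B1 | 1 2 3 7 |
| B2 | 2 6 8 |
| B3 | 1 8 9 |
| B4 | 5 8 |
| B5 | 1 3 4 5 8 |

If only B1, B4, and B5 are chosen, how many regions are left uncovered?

Union of B1, B4, B5 = {1, 2, 3, 4, 5, 7, 8}.
Not covered: 6, 9 — 2 regions.

2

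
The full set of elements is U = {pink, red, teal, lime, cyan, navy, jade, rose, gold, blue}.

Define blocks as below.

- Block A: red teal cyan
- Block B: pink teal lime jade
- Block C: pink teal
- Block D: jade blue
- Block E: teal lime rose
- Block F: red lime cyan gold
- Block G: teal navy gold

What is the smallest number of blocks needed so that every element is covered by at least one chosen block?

Take {A, B, D, E, G}. Their union is {pink, red, teal, lime, cyan, navy, jade, rose, gold, blue}, which is all 10 elements.
No 4 of the 7 blocks cover everything (all 35 combinations miss at least one element), so 5 is optimal.

5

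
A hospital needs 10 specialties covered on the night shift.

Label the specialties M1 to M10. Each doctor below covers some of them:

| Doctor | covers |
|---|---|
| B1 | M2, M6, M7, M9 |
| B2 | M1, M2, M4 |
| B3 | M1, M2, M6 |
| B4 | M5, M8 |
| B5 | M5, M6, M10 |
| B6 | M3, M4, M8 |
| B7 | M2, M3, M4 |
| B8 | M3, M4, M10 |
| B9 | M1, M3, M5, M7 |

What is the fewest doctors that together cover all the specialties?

B1 and B5 and B6 and B9 together: B1 ∪ B5 ∪ B6 ∪ B9 = {M1, M2, M3, M4, M5, M6, M7, M8, M9, M10} — every specialty is covered.
No 3 of the 9 doctors cover everything (all 84 combinations miss at least one specialty), so 4 is optimal.

4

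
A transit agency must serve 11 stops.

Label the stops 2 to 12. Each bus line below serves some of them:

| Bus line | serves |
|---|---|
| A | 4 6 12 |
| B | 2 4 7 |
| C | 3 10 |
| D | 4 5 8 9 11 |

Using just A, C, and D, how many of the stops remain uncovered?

Union of A, C, D = {3, 4, 5, 6, 8, 9, 10, 11, 12}.
Not covered: 2, 7 — 2 stops.

2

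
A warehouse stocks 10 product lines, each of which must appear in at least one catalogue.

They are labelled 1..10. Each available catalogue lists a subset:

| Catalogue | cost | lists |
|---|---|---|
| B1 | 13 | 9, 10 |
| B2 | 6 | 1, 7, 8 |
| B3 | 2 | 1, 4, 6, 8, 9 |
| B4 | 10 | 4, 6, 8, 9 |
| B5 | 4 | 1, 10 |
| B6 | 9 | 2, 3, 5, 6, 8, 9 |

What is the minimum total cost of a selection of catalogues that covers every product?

21

B2, B3, B5, B6 together cover every product (B2 ∪ B3 ∪ B5 ∪ B6 = {1, 2, 3, 4, 5, 6, 7, 8, 9, 10}); total cost 6 + 2 + 4 + 9 = 21.
No covering selection has total cost below 21.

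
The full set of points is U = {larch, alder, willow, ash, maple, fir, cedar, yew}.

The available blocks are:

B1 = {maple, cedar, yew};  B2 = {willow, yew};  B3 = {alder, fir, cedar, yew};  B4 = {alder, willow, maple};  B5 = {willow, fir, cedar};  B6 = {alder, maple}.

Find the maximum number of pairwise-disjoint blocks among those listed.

2

B2, B6 are pairwise disjoint (B2={willow,yew}; B6={alder,maple}).
Every remaining block overlaps one of these, and no 3 of the listed blocks are pairwise disjoint, so 2 is the maximum.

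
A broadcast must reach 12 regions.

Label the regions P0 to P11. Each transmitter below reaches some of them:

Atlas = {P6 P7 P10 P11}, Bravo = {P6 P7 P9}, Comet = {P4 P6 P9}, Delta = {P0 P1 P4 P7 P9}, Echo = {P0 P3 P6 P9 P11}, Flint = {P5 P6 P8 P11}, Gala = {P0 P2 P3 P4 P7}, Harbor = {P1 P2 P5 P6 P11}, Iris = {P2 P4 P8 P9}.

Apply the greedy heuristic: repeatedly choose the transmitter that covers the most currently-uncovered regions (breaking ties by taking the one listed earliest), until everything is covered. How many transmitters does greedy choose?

4

Greedy: pick Delta (covers 5 new) → pick Flint (covers 4 new) → pick Gala (covers 2 new) → pick Atlas (covers 1 new). Total picks: 4.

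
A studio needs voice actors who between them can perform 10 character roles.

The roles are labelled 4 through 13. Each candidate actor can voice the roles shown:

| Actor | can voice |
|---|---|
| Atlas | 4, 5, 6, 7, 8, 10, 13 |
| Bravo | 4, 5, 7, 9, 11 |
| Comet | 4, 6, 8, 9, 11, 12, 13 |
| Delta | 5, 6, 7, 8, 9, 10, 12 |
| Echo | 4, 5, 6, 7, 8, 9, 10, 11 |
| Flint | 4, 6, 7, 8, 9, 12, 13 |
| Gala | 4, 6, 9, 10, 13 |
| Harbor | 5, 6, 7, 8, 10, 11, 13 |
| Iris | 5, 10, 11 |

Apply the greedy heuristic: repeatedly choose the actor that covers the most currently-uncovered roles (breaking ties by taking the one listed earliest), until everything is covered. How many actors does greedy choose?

2

Greedy: pick Echo (covers 8 new) → pick Comet (covers 2 new). Total picks: 2.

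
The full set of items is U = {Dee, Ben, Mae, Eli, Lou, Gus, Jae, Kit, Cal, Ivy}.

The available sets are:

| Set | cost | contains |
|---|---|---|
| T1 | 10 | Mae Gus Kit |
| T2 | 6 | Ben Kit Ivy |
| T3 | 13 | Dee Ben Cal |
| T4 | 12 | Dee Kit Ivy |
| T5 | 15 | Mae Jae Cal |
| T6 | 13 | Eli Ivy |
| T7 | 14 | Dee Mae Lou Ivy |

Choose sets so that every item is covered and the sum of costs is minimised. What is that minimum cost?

58

T1, T2, T5, T6, T7 together cover every item (T1 ∪ T2 ∪ T5 ∪ T6 ∪ T7 = {Dee, Ben, Mae, Eli, Lou, Gus, Jae, Kit, Cal, Ivy}); total cost 10 + 6 + 15 + 13 + 14 = 58.
No covering selection has total cost below 58.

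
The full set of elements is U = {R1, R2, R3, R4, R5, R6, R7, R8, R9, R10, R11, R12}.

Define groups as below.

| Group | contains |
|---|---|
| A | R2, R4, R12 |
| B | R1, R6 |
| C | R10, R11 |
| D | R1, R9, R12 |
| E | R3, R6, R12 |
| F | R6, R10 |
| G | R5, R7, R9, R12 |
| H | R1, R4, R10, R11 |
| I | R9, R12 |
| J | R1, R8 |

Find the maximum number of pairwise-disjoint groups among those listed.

3

A, F, J are pairwise disjoint (A={R2,R4,R12}; F={R6,R10}; J={R1,R8}).
Every remaining group overlaps one of these, and no 4 of the listed groups are pairwise disjoint, so 3 is the maximum.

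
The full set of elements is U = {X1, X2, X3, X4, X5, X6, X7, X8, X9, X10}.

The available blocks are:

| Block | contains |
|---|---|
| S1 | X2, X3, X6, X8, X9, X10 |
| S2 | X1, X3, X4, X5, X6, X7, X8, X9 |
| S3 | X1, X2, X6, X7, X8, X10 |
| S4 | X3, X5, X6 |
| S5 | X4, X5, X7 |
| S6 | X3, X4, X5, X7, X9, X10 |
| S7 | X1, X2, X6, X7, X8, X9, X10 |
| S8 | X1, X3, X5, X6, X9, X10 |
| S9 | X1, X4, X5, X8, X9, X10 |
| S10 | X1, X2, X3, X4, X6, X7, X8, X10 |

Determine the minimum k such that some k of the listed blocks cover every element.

2

Take {S6, S7}. Their union is {X1, X2, X3, X4, X5, X6, X7, X8, X9, X10}, which is all 10 elements.
No single block has all 10 elements (the largest, S2, has 8), so 2 is optimal.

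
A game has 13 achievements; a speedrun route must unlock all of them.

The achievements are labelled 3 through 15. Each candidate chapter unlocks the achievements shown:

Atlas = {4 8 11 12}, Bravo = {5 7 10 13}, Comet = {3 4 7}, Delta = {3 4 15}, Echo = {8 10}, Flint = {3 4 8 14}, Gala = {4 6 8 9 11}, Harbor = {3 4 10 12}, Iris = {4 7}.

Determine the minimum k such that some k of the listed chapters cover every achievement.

Bravo and Delta and Flint and Gala and Harbor together: Bravo ∪ Delta ∪ Flint ∪ Gala ∪ Harbor = {3, 4, 5, 6, 7, 8, 9, 10, 11, 12, 13, 14, 15} — every achievement is covered.
No 4 of the 9 chapters cover everything (all 126 combinations miss at least one achievement), so 5 is optimal.

5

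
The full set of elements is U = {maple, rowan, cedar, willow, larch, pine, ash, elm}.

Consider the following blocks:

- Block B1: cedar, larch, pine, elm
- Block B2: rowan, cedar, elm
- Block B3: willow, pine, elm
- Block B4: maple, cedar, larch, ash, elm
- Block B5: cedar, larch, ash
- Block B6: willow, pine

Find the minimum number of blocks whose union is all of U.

3

Take {B2, B3, B4}. Their union is {maple, rowan, cedar, willow, larch, pine, ash, elm}, which is all 8 elements.
Only B4 contains maple, so B4 is forced; the remaining 3 elements need at least 2 more blocks (each remaining block adds at most 2) — so at least 3 blocks are needed, and 3 is optimal.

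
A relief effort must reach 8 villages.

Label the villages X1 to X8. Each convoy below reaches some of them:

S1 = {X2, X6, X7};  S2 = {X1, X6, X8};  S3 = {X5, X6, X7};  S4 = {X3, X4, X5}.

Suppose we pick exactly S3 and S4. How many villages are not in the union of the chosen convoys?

Union of S3, S4 = {X3, X4, X5, X6, X7}.
Not covered: X1, X2, X8 — 3 villages.

3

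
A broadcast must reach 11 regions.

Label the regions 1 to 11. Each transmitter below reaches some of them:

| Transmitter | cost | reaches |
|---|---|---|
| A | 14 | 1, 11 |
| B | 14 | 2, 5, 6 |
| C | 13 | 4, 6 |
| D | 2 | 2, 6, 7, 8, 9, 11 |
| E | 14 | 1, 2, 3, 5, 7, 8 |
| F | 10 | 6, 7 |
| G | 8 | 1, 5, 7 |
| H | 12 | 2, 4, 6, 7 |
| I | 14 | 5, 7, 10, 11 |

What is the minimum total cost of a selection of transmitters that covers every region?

D, E, H, I together cover every region (D ∪ E ∪ H ∪ I = {1, 2, 3, 4, 5, 6, 7, 8, 9, 10, 11}); total cost 2 + 14 + 12 + 14 = 42.
The greedy pick D, G, H, E, I costs 50; no covering selection beats 42.

42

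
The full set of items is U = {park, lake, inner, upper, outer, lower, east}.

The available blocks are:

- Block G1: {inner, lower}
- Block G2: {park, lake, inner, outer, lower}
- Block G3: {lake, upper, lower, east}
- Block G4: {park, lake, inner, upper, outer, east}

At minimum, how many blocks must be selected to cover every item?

G3 and G4 cover everything between them: the union {park, lake, inner, upper, outer, lower, east} is all of U.
No single block has all 7 items (the largest, G4, has 6), so 2 is optimal.

2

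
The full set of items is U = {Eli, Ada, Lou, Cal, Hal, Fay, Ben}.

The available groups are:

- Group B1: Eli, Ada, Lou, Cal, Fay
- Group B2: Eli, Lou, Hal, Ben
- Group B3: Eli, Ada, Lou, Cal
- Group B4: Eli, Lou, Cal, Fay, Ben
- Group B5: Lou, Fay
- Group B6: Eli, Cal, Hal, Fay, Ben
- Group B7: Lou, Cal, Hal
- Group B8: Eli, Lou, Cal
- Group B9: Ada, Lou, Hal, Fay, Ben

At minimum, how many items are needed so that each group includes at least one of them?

The 2 items {Lou, Cal} hit every group.
No single item lies in every group, so at least 2 are needed and 2 is optimal.

2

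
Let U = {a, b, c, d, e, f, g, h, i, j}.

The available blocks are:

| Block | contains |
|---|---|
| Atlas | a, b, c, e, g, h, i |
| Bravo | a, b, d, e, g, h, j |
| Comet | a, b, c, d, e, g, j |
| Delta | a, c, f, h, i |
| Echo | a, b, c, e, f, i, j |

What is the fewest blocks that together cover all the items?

Take {Comet, Delta}. Their union is {a, b, c, d, e, f, g, h, i, j}, which is all 10 items.
No single block has all 10 items (the largest, Atlas, has 7), so 2 is optimal.

2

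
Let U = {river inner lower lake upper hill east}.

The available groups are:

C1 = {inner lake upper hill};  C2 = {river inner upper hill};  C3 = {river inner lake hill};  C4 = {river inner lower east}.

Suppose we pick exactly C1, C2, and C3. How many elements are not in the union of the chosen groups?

Union of C1, C2, C3 = {river, inner, lake, upper, hill}.
Not covered: lower, east — 2 elements.

2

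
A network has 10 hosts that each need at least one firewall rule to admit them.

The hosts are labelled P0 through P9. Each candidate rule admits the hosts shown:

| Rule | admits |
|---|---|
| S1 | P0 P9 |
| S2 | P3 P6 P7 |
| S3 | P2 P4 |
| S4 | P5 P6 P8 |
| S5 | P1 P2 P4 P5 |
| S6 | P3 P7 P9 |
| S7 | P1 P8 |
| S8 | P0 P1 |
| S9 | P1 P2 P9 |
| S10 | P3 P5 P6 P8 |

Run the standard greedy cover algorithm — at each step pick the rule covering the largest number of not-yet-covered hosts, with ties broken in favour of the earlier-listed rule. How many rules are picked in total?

Greedy: pick S5 (covers 4 new) → pick S2 (covers 3 new) → pick S1 (covers 2 new) → pick S4 (covers 1 new). Total picks: 4.

4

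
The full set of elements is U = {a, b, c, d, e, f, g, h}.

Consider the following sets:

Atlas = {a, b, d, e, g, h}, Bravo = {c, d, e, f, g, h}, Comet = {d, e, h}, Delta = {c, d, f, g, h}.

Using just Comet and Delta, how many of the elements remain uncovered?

Union of Comet, Delta = {c, d, e, f, g, h}.
Not covered: a, b — 2 elements.

2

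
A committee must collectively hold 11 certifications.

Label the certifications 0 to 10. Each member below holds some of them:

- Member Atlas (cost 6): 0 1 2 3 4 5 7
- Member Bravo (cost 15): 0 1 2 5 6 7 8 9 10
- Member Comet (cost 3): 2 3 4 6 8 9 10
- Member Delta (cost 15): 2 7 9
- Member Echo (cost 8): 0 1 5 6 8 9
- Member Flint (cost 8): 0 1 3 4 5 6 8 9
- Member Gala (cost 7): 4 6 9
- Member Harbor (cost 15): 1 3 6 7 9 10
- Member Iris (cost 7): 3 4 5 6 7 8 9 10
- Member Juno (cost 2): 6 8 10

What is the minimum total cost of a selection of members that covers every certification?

Atlas, Comet together cover every certification (Atlas ∪ Comet = {0, 1, 2, 3, 4, 5, 6, 7, 8, 9, 10}); total cost 6 + 3 = 9.
No covering selection has total cost below 9.

9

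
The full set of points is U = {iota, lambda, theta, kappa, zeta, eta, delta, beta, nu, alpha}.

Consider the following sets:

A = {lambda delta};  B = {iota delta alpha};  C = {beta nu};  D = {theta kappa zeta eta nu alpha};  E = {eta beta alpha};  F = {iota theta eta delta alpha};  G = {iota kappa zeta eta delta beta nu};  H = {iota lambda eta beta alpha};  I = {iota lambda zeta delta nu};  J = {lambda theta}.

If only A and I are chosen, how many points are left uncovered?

Union of A, I = {iota, lambda, zeta, delta, nu}.
Not covered: theta, kappa, eta, beta, alpha — 5 points.

5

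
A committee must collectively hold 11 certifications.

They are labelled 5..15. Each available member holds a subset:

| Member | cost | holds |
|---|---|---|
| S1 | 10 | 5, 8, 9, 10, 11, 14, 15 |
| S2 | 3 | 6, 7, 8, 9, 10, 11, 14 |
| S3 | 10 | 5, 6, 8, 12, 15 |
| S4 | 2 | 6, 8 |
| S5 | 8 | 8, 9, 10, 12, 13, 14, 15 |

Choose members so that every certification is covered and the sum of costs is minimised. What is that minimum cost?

S2, S3, S5 together cover every certification (S2 ∪ S3 ∪ S5 = {5, 6, 7, 8, 9, 10, 11, 12, 13, 14, 15}); total cost 3 + 10 + 8 = 21.
No covering selection has total cost below 21.

21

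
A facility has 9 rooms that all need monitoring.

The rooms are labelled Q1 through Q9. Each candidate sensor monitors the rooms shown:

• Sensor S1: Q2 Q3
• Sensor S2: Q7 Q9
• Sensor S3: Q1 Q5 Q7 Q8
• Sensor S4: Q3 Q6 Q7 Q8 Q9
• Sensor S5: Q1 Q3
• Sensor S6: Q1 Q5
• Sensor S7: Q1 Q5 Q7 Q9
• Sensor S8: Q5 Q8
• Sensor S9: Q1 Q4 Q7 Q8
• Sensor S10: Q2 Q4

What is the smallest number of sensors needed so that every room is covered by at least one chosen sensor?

3

S4 and S6 and S10 together: S4 ∪ S6 ∪ S10 = {Q1, Q2, Q3, Q4, Q5, Q6, Q7, Q8, Q9} — every room is covered.
Only S4 contains Q6, so S4 is forced; the remaining 4 rooms need at least 2 more sensors (each remaining sensor adds at most 2) — so at least 3 sensors are needed, and 3 is optimal.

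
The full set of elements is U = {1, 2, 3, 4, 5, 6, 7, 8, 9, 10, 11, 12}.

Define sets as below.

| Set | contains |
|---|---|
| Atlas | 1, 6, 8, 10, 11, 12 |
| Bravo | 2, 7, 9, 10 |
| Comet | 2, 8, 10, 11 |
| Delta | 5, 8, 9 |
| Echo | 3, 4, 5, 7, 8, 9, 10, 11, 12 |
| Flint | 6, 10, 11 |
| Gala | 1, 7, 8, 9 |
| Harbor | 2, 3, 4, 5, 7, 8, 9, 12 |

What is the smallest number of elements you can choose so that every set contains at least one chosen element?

2

The 2 elements {8, 10} hit every set.
The sets Flint, Gala are pairwise disjoint, so any hitting set needs a separate element for each — at least 2. Hence 2 is optimal.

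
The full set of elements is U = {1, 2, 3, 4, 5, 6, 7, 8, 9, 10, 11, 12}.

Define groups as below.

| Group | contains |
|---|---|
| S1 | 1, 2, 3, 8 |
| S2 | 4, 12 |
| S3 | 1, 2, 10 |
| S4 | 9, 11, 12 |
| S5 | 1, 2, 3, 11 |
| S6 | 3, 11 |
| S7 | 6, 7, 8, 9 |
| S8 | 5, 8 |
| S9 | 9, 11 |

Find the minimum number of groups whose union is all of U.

5

S2 and S3 and S5 and S7 and S8 together: S2 ∪ S3 ∪ S5 ∪ S7 ∪ S8 = {1, 2, 3, 4, 5, 6, 7, 8, 9, 10, 11, 12} — every element is covered.
No 4 of the 9 groups cover everything (all 126 combinations miss at least one element), so 5 is optimal.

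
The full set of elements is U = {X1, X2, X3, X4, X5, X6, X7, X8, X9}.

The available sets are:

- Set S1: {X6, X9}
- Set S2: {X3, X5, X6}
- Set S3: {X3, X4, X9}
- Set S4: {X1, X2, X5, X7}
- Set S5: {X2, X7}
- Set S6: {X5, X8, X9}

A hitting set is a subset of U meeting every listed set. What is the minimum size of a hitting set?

Take H = {X6, X7, X9}. Each listed set contains at least one of these, so H is a hitting set of size 3.
No choice of 2 elements meets every set, so 3 is the minimum.

3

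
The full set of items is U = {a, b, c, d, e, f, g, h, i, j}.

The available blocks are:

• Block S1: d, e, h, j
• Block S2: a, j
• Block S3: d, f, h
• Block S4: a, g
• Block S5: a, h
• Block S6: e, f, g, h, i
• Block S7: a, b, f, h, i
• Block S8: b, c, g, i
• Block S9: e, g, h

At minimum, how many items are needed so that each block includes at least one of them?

3

The 3 items {g, h, j} hit every block.
The blocks S2, S3, S8 are pairwise disjoint, so any hitting set needs a separate item for each — at least 3. Hence 3 is optimal.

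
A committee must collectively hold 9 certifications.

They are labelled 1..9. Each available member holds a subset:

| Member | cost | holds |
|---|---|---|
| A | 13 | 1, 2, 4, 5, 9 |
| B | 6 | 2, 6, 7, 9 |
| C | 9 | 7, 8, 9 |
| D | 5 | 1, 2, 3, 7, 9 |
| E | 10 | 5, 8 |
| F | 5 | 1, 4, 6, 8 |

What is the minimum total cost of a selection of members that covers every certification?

20

D, E, F together cover every certification (D ∪ E ∪ F = {1, 2, 3, 4, 5, 6, 7, 8, 9}); total cost 5 + 10 + 5 = 20.
No covering selection has total cost below 20.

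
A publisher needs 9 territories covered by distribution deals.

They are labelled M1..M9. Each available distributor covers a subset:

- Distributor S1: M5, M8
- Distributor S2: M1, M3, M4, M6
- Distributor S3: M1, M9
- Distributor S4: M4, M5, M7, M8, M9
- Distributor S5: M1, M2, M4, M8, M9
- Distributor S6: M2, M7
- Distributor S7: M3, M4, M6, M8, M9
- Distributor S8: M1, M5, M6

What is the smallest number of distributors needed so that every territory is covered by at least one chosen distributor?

3

S4 and S5 and S7 together: S4 ∪ S5 ∪ S7 = {M1, M2, M3, M4, M5, M6, M7, M8, M9} — every territory is covered.
No 2 of the 8 distributors cover everything (all 28 combinations miss at least one territory), so 3 is optimal.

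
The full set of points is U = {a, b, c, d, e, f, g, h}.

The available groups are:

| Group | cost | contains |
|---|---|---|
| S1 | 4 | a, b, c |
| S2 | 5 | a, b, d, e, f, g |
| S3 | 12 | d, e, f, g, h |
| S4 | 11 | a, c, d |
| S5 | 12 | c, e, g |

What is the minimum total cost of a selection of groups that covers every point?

S1, S3 together cover every point (S1 ∪ S3 = {a, b, c, d, e, f, g, h}); total cost 4 + 12 = 16.
The greedy pick S2, S1, S3 costs 21; no covering selection beats 16.

16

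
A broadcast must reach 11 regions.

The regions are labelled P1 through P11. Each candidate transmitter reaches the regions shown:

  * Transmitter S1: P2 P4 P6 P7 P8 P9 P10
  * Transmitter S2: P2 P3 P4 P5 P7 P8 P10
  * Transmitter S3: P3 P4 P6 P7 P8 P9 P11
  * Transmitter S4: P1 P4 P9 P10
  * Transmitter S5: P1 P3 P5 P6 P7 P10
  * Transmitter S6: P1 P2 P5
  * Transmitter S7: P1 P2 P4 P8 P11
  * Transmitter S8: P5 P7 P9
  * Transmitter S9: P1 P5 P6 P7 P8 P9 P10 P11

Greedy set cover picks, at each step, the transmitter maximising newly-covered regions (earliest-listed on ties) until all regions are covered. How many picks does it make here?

Greedy: pick S9 (covers 8 new) → pick S2 (covers 3 new). Total picks: 2.

2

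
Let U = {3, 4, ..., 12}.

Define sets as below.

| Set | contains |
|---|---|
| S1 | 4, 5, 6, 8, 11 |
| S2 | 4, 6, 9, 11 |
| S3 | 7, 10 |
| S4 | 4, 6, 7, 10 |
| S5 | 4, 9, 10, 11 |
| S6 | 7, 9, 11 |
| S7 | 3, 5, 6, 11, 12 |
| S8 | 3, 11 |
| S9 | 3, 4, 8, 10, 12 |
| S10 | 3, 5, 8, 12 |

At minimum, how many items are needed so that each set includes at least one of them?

Take H = {5, 10, 11}. Each listed set contains at least one of these, so H is a hitting set of size 3.
The sets S2, S3, S10 are pairwise disjoint, so any hitting set needs a separate item for each — at least 3. Hence 3 is optimal.

3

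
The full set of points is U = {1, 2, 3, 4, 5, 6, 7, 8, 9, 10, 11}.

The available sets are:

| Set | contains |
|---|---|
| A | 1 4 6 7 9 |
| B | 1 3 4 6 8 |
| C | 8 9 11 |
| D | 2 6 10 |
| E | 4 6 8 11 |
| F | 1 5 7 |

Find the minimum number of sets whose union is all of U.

Take {B, C, D, F}. Their union is {1, 2, 3, 4, 5, 6, 7, 8, 9, 10, 11}, which is all 11 points.
Only B contains 3, so B is forced; the remaining 6 points need at least 3 more sets (each remaining set adds at most 2) — so at least 4 sets are needed, and 4 is optimal.

4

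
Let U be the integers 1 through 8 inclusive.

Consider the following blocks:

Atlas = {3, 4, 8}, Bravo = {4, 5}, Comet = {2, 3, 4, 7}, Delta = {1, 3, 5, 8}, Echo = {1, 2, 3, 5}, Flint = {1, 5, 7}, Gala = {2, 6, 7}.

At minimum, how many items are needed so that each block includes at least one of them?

The 3 items {3, 4, 7} hit every block.
No choice of 2 items meets every block, so 3 is the minimum.

3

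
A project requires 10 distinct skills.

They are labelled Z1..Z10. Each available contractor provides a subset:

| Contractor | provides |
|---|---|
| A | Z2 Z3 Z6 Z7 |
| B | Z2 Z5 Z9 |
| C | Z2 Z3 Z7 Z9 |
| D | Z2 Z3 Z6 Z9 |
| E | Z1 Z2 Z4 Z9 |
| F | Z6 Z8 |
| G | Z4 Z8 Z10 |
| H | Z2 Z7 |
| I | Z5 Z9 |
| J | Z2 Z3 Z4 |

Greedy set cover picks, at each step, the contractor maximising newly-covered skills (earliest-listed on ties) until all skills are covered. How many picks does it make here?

Greedy: pick A (covers 4 new) → pick E (covers 3 new) → pick G (covers 2 new) → pick B (covers 1 new). Total picks: 4.

4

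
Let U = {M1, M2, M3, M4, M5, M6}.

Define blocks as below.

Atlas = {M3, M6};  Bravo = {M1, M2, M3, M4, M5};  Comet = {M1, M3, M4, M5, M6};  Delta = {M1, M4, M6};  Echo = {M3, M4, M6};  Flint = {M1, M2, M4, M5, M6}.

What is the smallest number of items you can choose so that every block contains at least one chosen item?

2

The 2 items {M1, M3} hit every block.
No single item lies in every block, so at least 2 are needed and 2 is optimal.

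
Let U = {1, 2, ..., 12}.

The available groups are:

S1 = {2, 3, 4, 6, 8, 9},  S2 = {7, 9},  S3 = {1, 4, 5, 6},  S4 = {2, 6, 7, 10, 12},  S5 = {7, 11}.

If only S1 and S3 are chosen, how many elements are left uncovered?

4

Union of S1, S3 = {1, 2, 3, 4, 5, 6, 8, 9}.
Not covered: 7, 10, 11, 12 — 4 elements.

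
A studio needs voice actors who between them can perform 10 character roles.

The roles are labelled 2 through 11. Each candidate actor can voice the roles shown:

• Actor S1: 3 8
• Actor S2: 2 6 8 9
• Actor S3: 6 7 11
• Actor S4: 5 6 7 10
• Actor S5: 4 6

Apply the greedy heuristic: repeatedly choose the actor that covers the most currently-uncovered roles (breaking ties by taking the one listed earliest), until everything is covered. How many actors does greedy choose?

5

Greedy: pick S2 (covers 4 new) → pick S4 (covers 3 new) → pick S1 (covers 1 new) → pick S3 (covers 1 new) → pick S5 (covers 1 new). Total picks: 5.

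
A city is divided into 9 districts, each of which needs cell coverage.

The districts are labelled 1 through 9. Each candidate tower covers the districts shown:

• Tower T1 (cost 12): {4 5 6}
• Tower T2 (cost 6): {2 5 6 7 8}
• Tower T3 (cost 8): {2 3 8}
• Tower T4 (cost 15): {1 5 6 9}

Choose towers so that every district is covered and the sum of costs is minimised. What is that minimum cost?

41

T1, T2, T3, T4 together cover every district (T1 ∪ T2 ∪ T3 ∪ T4 = {1, 2, 3, 4, 5, 6, 7, 8, 9}); total cost 12 + 6 + 8 + 15 = 41.
No covering selection has total cost below 41.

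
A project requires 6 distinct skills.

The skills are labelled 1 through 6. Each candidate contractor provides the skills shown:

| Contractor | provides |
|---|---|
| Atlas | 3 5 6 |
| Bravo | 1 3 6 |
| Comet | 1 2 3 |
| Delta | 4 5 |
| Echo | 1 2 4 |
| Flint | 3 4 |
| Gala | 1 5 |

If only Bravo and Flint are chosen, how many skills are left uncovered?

Union of Bravo, Flint = {1, 3, 4, 6}.
Not covered: 2, 5 — 2 skills.

2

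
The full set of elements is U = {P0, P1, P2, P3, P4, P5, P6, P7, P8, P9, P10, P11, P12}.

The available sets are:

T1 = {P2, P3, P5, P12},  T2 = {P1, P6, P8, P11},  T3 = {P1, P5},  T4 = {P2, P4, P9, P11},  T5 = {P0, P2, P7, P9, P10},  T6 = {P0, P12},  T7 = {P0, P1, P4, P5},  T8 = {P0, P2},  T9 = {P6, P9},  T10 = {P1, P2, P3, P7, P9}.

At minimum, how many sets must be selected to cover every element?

T1 and T2 and T5 and T7 together: T1 ∪ T2 ∪ T5 ∪ T7 = {P0, P1, P2, P3, P4, P5, P6, P7, P8, P9, P10, P11, P12} — every element is covered.
No 3 of the 10 sets cover everything (all 120 combinations miss at least one element), so 4 is optimal.

4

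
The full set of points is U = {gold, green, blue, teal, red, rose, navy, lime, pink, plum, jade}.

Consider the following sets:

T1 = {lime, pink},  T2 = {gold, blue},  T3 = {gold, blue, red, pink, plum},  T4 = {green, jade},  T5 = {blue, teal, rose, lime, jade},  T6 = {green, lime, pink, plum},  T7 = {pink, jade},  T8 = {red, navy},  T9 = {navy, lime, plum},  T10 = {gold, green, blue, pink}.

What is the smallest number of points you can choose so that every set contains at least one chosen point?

H = {gold, navy, lime, jade} meets every set (each contains at least one member of H), and |H| = 4.
The sets T1, T2, T4, T8 are pairwise disjoint, so any hitting set needs a separate point for each — at least 4. Hence 4 is optimal.

4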